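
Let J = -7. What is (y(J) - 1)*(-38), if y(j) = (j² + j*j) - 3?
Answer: -3572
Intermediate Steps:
y(j) = -3 + 2*j² (y(j) = (j² + j²) - 3 = 2*j² - 3 = -3 + 2*j²)
(y(J) - 1)*(-38) = ((-3 + 2*(-7)²) - 1)*(-38) = ((-3 + 2*49) - 1)*(-38) = ((-3 + 98) - 1)*(-38) = (95 - 1)*(-38) = 94*(-38) = -3572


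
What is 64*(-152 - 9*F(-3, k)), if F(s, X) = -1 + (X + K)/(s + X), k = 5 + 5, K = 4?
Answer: -10304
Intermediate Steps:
k = 10
F(s, X) = -1 + (4 + X)/(X + s) (F(s, X) = -1 + (X + 4)/(s + X) = -1 + (4 + X)/(X + s))
64*(-152 - 9*F(-3, k)) = 64*(-152 - 9*(4 - 1*(-3))/(10 - 3)) = 64*(-152 - 9*(4 + 3)/7) = 64*(-152 - 9*7/7) = 64*(-152 - 9*1) = 64*(-152 - 9) = 64*(-161) = -10304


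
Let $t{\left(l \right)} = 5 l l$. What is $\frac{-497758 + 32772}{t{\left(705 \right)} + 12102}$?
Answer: $- \frac{464986}{2497227} \approx -0.1862$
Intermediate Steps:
$t{\left(l \right)} = 5 l^{2}$
$\frac{-497758 + 32772}{t{\left(705 \right)} + 12102} = \frac{-497758 + 32772}{5 \cdot 705^{2} + 12102} = - \frac{464986}{5 \cdot 497025 + 12102} = - \frac{464986}{2485125 + 12102} = - \frac{464986}{2497227}$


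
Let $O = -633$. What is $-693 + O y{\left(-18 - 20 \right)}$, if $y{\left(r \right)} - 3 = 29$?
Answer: $-20949$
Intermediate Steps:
$y{\left(r \right)} = 32$ ($y{\left(r \right)} = 3 + 29 = 32$)
$-693 + O y{\left(-18 - 20 \right)} = -693 - 20256 = -20949$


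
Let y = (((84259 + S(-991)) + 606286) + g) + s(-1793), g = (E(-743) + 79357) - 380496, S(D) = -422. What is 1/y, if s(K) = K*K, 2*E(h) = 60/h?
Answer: 743/2677647889 ≈ 2.7748e-7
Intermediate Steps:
E(h) = 30/h (E(h) = (60/h)/2 = 30/h)
g = -223746307/743 (g = (30/(-743) + 79357) - 380496 = (30*(-1/743) + 79357) - 380496 = (-30/743 + 79357) - 380496 = 58962221/743 - 380496 = -223746307/743 ≈ -3.0114e+5)
s(K) = K²
y = 2677647889/743 (y = (((84259 - 422) + 606286) - 223746307/743) + (-1793)² = ((83837 + 606286) - 223746307/743) + 3214849 = (690123 - 223746307/743) + 3214849 = 289015082/743 + 3214849 = 2677647889/743 ≈ 3.6038e+6)
1/y = 1/(2677647889/743) = 743/2677647889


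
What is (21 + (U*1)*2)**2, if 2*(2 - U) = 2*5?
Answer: 225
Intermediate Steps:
U = -3 (U = 2 - 5 = -3)
(21 + (U*1)*2)**2 = (21 - 3*1*2)**2 = (21 - 3*2)**2 = (21 - 6)**2 = 15**2 = 225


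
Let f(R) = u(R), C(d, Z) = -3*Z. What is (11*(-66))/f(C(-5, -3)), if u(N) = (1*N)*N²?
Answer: -242/243 ≈ -0.99588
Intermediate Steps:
u(N) = N³ (u(N) = N*N² = N³)
f(R) = R³
(11*(-66))/f(C(-5, -3)) = (11*(-66))/((-3*(-3))³) = -726/(9³) = -726/729 = -726*1/729 = -242/243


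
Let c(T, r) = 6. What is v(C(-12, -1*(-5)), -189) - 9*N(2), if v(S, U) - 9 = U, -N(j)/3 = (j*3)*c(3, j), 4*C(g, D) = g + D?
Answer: 792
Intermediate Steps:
C(g, D) = D/4 + g/4 (C(g, D) = (g + D)/4 = (D + g)/4 = D/4 + g/4)
N(j) = -54*j (N(j) = -3*j*3*6 = -3*3*j*6 = -54*j)
v(S, U) = 9 + U
v(C(-12, -1*(-5)), -189) - 9*N(2) = (9 - 189) - 9*(-54*2) = -180 - 9*(-108) = -180 - 1*(-972) = -180 + 972 = 792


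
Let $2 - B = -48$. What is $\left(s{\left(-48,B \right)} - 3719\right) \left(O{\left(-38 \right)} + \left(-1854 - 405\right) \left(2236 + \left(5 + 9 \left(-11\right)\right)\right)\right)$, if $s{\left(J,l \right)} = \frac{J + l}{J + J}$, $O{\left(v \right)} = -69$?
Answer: $\frac{287932364837}{16} \approx 1.7996 \cdot 10^{10}$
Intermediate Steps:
$B = 50$ ($B = 2 - -48 = 2 + 48 = 50$)
$s{\left(J,l \right)} = \frac{J + l}{2 J}$
$\left(s{\left(-48,B \right)} - 3719\right) \left(O{\left(-38 \right)} + \left(-1854 - 405\right) \left(2236 + \left(5 + 9 \left(-11\right)\right)\right)\right) = \left(\frac{-48 + 50}{2 \left(-48\right)} - 3719\right) \left(-69 + \left(-1854 - 405\right) \left(2236 + \left(5 + 9 \left(-11\right)\right)\right)\right) = \left(\frac{1}{2} \left(- \frac{1}{48}\right) 2 - 3719\right) \left(-69 - 2259 \left(2236 + \left(5 - 99\right)\right)\right) = \left(- \frac{1}{48} - 3719\right) \left(-69 - 2259 \left(2236 - 94\right)\right) = - \frac{178513 \left(-69 - 4838778\right)}{48} = \left(- \frac{178513}{48}\right) \left(-4838847\right) = \frac{287932364837}{16}$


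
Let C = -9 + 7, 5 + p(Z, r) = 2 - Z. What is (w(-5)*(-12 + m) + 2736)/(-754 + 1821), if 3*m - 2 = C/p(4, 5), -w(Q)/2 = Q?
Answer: 568/231 ≈ 2.4589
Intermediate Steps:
w(Q) = -2*Q
p(Z, r) = -3 - Z (p(Z, r) = -5 + (2 - Z) = -3 - Z)
C = -2
m = 16/21 (m = ⅔ + (-2/(-3 - 1*4))/3 = ⅔ + (-2/(-3 - 4))/3 = ⅔ + (-2/(-7))/3 = ⅔ + (-2*(-⅐))/3 = ⅔ + (⅓)*(2/7) = ⅔ + 2/21 = 16/21 ≈ 0.76190)
(w(-5)*(-12 + m) + 2736)/(-754 + 1821) = ((-2*(-5))*(-12 + 16/21) + 2736)/(-754 + 1821) = (10*(-236/21) + 2736)/1067 = (-2360/21 + 2736)*(1/1067) = (55096/21)*(1/1067) = 568/231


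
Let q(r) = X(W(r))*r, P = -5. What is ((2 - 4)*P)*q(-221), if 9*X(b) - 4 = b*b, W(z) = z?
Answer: -107947450/9 ≈ -1.1994e+7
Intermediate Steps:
X(b) = 4/9 + b²/9 (X(b) = 4/9 + (b*b)/9 = 4/9 + b²/9)
q(r) = r*(4/9 + r²/9) (q(r) = (4/9 + r²/9)*r = r*(4/9 + r²/9))
((2 - 4)*P)*q(-221) = ((2 - 4)*(-5))*((⅑)*(-221)*(4 + (-221)²)) = (-2*(-5))*((⅑)*(-221)*(4 + 48841)) = 10*((⅑)*(-221)*48845) = 10*(-10794745/9) = -107947450/9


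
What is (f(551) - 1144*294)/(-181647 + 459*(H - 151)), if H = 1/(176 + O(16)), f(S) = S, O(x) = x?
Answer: 21490240/16061031 ≈ 1.3380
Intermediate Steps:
H = 1/192 (H = 1/(176 + 16) = 1/192 ≈ 0.0052083)
(f(551) - 1144*294)/(-181647 + 459*(H - 151)) = (551 - 1144*294)/(-181647 + 459*(1/192 - 151)) = (551 - 336336)/(-181647 + 459*(-28991/192)) = -335785/(-181647 - 4435623/64) = -335785/(-16061031/64) = -335785*(-64/16061031) = 21490240/16061031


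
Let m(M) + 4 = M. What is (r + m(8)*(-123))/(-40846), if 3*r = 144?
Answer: 222/20423 ≈ 0.010870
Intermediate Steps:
r = 48 (r = (⅓)*144 = 48)
m(M) = -4 + M
(r + m(8)*(-123))/(-40846) = (48 + (-4 + 8)*(-123))/(-40846) = (48 + 4*(-123))*(-1/40846) = (48 - 492)*(-1/40846) = -444*(-1/40846) = 222/20423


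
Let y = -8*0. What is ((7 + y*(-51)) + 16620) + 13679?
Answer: 30306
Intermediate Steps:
y = 0
((7 + y*(-51)) + 16620) + 13679 = ((7 + 0*(-51)) + 16620) + 13679 = ((7 + 0) + 16620) + 13679 = (7 + 16620) + 13679 = 16627 + 13679 = 30306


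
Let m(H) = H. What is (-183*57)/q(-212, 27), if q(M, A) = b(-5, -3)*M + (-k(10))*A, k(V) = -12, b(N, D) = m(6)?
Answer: 3477/316 ≈ 11.003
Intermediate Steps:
b(N, D) = 6
q(M, A) = 6*M + 12*A (q(M, A) = 6*M + (-1*(-12))*A = 6*M + 12*A)
(-183*57)/q(-212, 27) = (-183*57)/(6*(-212) + 12*27) = -10431/(-1272 + 324) = -10431/(-948) = -10431*(-1/948) = 3477/316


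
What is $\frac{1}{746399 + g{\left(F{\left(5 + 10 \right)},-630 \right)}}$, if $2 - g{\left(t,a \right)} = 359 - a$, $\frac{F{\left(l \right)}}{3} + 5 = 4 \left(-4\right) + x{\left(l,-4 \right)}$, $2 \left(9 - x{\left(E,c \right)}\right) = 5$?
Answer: $\frac{1}{745412} \approx 1.3415 \cdot 10^{-6}$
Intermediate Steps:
$x{\left(E,c \right)} = \frac{13}{2}$ ($x{\left(E,c \right)} = 9 - \frac{5}{2} = \frac{13}{2}$)
$F{\left(l \right)} = - \frac{87}{2}$ ($F{\left(l \right)} = -15 + 3 \left(4 \left(-4\right) + \frac{13}{2}\right) = -15 + 3 \left(-16 + \frac{13}{2}\right) = -15 + 3 \left(- \frac{19}{2}\right) = -15 - \frac{57}{2} = - \frac{87}{2}$)
$g{\left(t,a \right)} = -357 + a$ ($g{\left(t,a \right)} = 2 - \left(359 - a\right) = 2 + \left(-359 + a\right) = -357 + a$)
$\frac{1}{746399 + g{\left(F{\left(5 + 10 \right)},-630 \right)}} = \frac{1}{746399 - 987} = \frac{1}{745412}$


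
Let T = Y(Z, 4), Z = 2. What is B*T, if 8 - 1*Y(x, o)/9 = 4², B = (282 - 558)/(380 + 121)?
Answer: 6624/167 ≈ 39.665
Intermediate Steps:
B = -92/167 (B = -276/501 = -276*1/501 = -92/167 ≈ -0.55090)
Y(x, o) = -72 (Y(x, o) = 72 - 9*4² = 72 - 9*16 = 72 - 144 = -72)
T = -72
B*T = -92/167*(-72) = 6624/167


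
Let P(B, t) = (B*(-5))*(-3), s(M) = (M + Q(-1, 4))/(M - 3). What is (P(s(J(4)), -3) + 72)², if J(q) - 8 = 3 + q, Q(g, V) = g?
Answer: 32041/4 ≈ 8010.3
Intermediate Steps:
J(q) = 11 + q (J(q) = 8 + (3 + q) = 11 + q)
s(M) = (-1 + M)/(-3 + M) (s(M) = (M - 1)/(M - 3) = (-1 + M)/(-3 + M))
P(B, t) = 15*B (P(B, t) = -5*B*(-3) = 15*B)
(P(s(J(4)), -3) + 72)² = (15*((-1 + (11 + 4))/(-3 + (11 + 4))) + 72)² = (15*((-1 + 15)/(-3 + 15)) + 72)² = (15*(14/12) + 72)² = (15*((1/12)*14) + 72)² = (15*(7/6) + 72)² = (35/2 + 72)² = (179/2)² = 32041/4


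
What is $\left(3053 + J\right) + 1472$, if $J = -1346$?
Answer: $3179$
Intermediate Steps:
$\left(3053 + J\right) + 1472 = \left(3053 - 1346\right) + 1472 = 1707 + 1472 = 3179$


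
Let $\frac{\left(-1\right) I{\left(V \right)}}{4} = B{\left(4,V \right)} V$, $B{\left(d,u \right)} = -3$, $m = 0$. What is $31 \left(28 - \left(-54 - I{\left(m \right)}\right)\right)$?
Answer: $2542$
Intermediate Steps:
$I{\left(V \right)} = 12 V$ ($I{\left(V \right)} = - 4 \left(- 3 V\right) = 12 V$)
$31 \left(28 - \left(-54 - I{\left(m \right)}\right)\right) = 31 \left(28 - \left(-54 - 12 \cdot 0\right)\right) = 31 \left(28 - \left(-54 - 0\right)\right) = 31 \left(28 - \left(-54 + 0\right)\right) = 31 \left(28 - -54\right) = 31 \left(28 + 54\right) = 31 \cdot 82 = 2542$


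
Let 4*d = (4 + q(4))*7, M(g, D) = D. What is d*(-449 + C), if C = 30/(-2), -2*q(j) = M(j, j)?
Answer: -1624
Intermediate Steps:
q(j) = -j/2
C = -15 (C = -½*30 = -15)
d = 7/2 (d = ((4 - ½*4)*7)/4 = ((4 - 2)*7)/4 = (2*7)/4 = (¼)*14 = 7/2 ≈ 3.5000)
d*(-449 + C) = 7*(-449 - 15)/2 = (7/2)*(-464) = -1624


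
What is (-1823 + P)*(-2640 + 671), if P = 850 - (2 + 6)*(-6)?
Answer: 1821325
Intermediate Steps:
P = 898 (P = 850 - 8*(-6) = 850 - 1*(-48) = 850 + 48 = 898)
(-1823 + P)*(-2640 + 671) = (-1823 + 898)*(-2640 + 671) = -925*(-1969) = 1821325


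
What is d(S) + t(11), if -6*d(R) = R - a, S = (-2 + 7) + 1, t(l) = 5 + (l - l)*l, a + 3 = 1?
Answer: 11/3 ≈ 3.6667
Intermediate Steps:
a = -2 (a = -3 + 1 = -2)
t(l) = 5 (t(l) = 5 + 0*l = 5 + 0 = 5)
S = 6 (S = 5 + 1 = 6)
d(R) = -1/3 - R/6 (d(R) = -(R - 1*(-2))/6 = -(R + 2)/6 = -(2 + R)/6 = -1/3 - R/6)
d(S) + t(11) = (-1/3 - 1/6*6) + 5 = (-1/3 - 1) + 5 = -4/3 + 5 = 11/3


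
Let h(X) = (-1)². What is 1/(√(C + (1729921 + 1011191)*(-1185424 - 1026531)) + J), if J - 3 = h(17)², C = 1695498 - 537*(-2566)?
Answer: 1/1515803330134 - I*√1515803330130/3031606660268 ≈ 6.5972e-13 - 4.0611e-7*I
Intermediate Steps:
h(X) = 1
C = 3073440 (C = 1695498 + 1377942 = 3073440)
J = 4 (J = 3 + 1² = 3 + 1 = 4)
1/(√(C + (1729921 + 1011191)*(-1185424 - 1026531)) + J) = 1/(√(3073440 + (1729921 + 1011191)*(-1185424 - 1026531)) + 4) = 1/(√(3073440 + 2741112*(-2211955)) + 4) = 1/(√(3073440 - 6063216393960) + 4) = 1/(√(-6063213320520) + 4) = 1/(2*I*√1515803330130 + 4) = 1/(4 + 2*I*√1515803330130)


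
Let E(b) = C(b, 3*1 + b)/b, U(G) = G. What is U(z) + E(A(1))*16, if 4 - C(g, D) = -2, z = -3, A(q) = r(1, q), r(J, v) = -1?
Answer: -99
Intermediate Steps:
A(q) = -1
C(g, D) = 6 (C(g, D) = 4 - 1*(-2) = 4 + 2 = 6)
E(b) = 6/b
U(z) + E(A(1))*16 = -3 + (6/(-1))*16 = -3 + (6*(-1))*16 = -3 - 6*16 = -3 - 96 = -99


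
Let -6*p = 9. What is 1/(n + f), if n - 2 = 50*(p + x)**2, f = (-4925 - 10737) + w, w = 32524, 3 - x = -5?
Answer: 2/37953 ≈ 5.2697e-5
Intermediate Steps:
x = 8 (x = 3 - 1*(-5) = 3 + 5 = 8)
p = -3/2 (p = -1/6*9 = -3/2 ≈ -1.5000)
f = 16862 (f = (-4925 - 10737) + 32524 = -15662 + 32524 = 16862)
n = 4229/2 (n = 2 + 50*(-3/2 + 8)**2 = 2 + 50*(13/2)**2 = 2 + 50*(169/4) = 2 + 4225/2 = 4229/2 ≈ 2114.5)
1/(n + f) = 1/(4229/2 + 16862) = 1/(37953/2) = 2/37953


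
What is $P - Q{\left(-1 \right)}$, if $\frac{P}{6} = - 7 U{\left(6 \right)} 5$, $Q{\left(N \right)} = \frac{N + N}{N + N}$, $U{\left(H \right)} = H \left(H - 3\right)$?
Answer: $-3781$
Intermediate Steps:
$U{\left(H \right)} = H \left(-3 + H\right)$
$Q{\left(N \right)} = 1$ ($Q{\left(N \right)} = \frac{2 N}{2 N} = 2 N \frac{1}{2 N} = 1$)
$P = -3780$ ($P = 6 - 7 \cdot 6 \left(-3 + 6\right) 5 = 6 - 7 \cdot 6 \cdot 3 \cdot 5 = 6 \left(-7\right) 18 \cdot 5 = 6 \left(\left(-126\right) 5\right) = 6 \left(-630\right) = -3780$)
$P - Q{\left(-1 \right)} = -3780 - 1 = -3781$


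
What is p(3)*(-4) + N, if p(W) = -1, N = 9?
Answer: 13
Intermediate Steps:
p(3)*(-4) + N = -1*(-4) + 9 = 4 + 9 = 13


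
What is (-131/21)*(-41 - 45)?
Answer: 11266/21 ≈ 536.48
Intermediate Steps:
(-131/21)*(-41 - 45) = -131*1/21*(-86) = -131/21*(-86) = 11266/21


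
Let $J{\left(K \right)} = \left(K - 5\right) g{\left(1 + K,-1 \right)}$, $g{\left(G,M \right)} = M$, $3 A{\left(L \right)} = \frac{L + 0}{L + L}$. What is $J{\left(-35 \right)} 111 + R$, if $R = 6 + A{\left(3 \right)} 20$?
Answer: $\frac{13348}{3} \approx 4449.3$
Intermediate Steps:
$A{\left(L \right)} = \frac{1}{6}$ ($A{\left(L \right)} = \frac{\left(L + 0\right) \frac{1}{L + L}}{3} = \frac{L \frac{1}{2 L}}{3} = \frac{1}{3} \cdot \frac{1}{2} = \frac{1}{6}$)
$R = \frac{28}{3}$ ($R = 6 + \frac{1}{6} \cdot 20 = 6 + \frac{10}{3} = \frac{28}{3} \approx 9.3333$)
$J{\left(K \right)} = 5 - K$ ($J{\left(K \right)} = \left(K - 5\right) \left(-1\right) = \left(-5 + K\right) \left(-1\right) = 5 - K$)
$J{\left(-35 \right)} 111 + R = \left(5 - -35\right) 111 + \frac{28}{3} = \left(5 + 35\right) 111 + \frac{28}{3} = 40 \cdot 111 + \frac{28}{3} = 4440 + \frac{28}{3} = \frac{13348}{3}$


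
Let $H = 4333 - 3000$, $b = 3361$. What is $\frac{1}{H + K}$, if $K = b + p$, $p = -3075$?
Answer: $\frac{1}{1619} \approx 0.00061767$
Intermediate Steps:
$H = 1333$
$K = 286$ ($K = 3361 - 3075 = 286$)
$\frac{1}{H + K} = \frac{1}{1333 + 286} = \frac{1}{1619}$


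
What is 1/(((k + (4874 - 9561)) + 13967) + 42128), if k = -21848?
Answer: 1/29560 ≈ 3.3829e-5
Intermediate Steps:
1/(((k + (4874 - 9561)) + 13967) + 42128) = 1/(((-21848 + (4874 - 9561)) + 13967) + 42128) = 1/(((-21848 - 4687) + 13967) + 42128) = 1/((-26535 + 13967) + 42128) = 1/(-12568 + 42128) = 1/29560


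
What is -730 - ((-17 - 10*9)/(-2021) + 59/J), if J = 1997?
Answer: -2946566928/4035937 ≈ -730.08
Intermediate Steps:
-730 - ((-17 - 10*9)/(-2021) + 59/J) = -730 - ((-17 - 10*9)/(-2021) + 59/1997) = -730 - ((-17 - 90)*(-1/2021) + 59*(1/1997)) = -730 - (-107*(-1/2021) + 59/1997) = -730 - (107/2021 + 59/1997) = -730 - 1*332918/4035937 = -730 - 332918/4035937 = -2946566928/4035937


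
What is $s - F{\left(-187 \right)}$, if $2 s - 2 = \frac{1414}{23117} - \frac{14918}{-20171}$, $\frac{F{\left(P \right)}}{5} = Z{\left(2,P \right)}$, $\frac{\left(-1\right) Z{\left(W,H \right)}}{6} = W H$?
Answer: $- \frac{5231154554933}{466293007} \approx -11219.0$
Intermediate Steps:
$Z{\left(W,H \right)} = - 6 H W$ ($Z{\left(W,H \right)} = - 6 W H = - 6 H W$)
$F{\left(P \right)} = - 60 P$ ($F{\left(P \right)} = 5 \left(\left(-6\right) P 2\right) = 5 \left(- 12 P\right) = - 60 P$)
$s = \frac{652983607}{466293007}$ ($s = 1 + \frac{\frac{1414}{23117} - \frac{14918}{-20171}}{2} = 1 + \frac{1414 \cdot \frac{1}{23117} - - \frac{14918}{20171}}{2} = 1 + \frac{\frac{1414}{23117} + \frac{14918}{20171}}{2} = 1 + \frac{1}{2} \cdot \frac{373381200}{466293007} = 1 + \frac{186690600}{466293007} = \frac{652983607}{466293007} \approx 1.4004$)
$s - F{\left(-187 \right)} = \frac{652983607}{466293007} - \left(-60\right) \left(-187\right) = \frac{652983607}{466293007} - 11220 = - \frac{5231154554933}{466293007}$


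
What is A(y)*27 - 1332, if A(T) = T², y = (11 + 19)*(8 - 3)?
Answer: 606168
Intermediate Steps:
y = 150 (y = 30*5 = 150)
A(y)*27 - 1332 = 150²*27 - 1332 = 22500*27 - 1332 = 607500 - 1332 = 606168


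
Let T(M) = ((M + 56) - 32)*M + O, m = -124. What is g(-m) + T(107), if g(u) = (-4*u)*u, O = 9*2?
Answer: -47469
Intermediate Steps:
O = 18
T(M) = 18 + M*(24 + M) (T(M) = ((M + 56) - 32)*M + 18 = ((56 + M) - 32)*M + 18 = (24 + M)*M + 18 = M*(24 + M) + 18 = 18 + M*(24 + M))
g(u) = -4*u²
g(-m) + T(107) = -4*(-1*(-124))² + (18 + 107² + 24*107) = -4*124² + (18 + 11449 + 2568) = -4*15376 + 14035 = -61504 + 14035 = -47469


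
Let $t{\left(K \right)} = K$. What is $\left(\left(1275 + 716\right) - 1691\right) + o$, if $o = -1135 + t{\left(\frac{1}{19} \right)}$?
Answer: $- \frac{15864}{19} \approx -834.95$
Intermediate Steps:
$o = - \frac{21564}{19}$ ($o = -1135 + \frac{1}{19} = - \frac{21564}{19} \approx -1134.9$)
$\left(\left(1275 + 716\right) - 1691\right) + o = \left(\left(1275 + 716\right) - 1691\right) - \frac{21564}{19} = \left(1991 - 1691\right) - \frac{21564}{19} = 300 - \frac{21564}{19} = - \frac{15864}{19}$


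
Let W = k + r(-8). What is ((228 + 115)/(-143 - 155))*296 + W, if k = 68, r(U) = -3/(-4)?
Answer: -162081/596 ≈ -271.95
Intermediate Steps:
r(U) = 3/4 (r(U) = -3*(-1/4) = 3/4)
W = 275/4 (W = 68 + 3/4 = 275/4 ≈ 68.750)
((228 + 115)/(-143 - 155))*296 + W = ((228 + 115)/(-143 - 155))*296 + 275/4 = (343/(-298))*296 + 275/4 = (343*(-1/298))*296 + 275/4 = -343/298*296 + 275/4 = -50764/149 + 275/4 = -162081/596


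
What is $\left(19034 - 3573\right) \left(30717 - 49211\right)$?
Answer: $-285935734$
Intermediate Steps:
$\left(19034 - 3573\right) \left(30717 - 49211\right) = \left(19034 + \left(-4938 + 1365\right)\right) \left(-18494\right) = \left(19034 - 3573\right) \left(-18494\right) = 15461 \left(-18494\right) = -285935734$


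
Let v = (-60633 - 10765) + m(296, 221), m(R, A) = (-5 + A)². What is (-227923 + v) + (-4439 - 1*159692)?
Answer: -416796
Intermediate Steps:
v = -24742 (v = (-60633 - 10765) + (-5 + 221)² = -71398 + 216² = -71398 + 46656 = -24742)
(-227923 + v) + (-4439 - 1*159692) = (-227923 - 24742) + (-4439 - 1*159692) = -252665 + (-4439 - 159692) = -252665 - 164131 = -416796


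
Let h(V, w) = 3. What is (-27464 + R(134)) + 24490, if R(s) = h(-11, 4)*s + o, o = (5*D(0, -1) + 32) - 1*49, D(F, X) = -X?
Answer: -2584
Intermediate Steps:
o = -12 (o = (5*(-1*(-1)) + 32) - 1*49 = (5*1 + 32) - 49 = (5 + 32) - 49 = 37 - 49 = -12)
R(s) = -12 + 3*s (R(s) = 3*s - 12 = -12 + 3*s)
(-27464 + R(134)) + 24490 = (-27464 + (-12 + 3*134)) + 24490 = (-27464 + (-12 + 402)) + 24490 = (-27464 + 390) + 24490 = -27074 + 24490 = -2584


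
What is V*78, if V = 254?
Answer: 19812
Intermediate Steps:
V*78 = 254*78 = 19812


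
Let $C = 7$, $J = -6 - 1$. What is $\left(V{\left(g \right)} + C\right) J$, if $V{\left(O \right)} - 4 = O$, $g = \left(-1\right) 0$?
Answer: $-77$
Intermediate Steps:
$J = -7$
$g = 0$
$V{\left(O \right)} = 4 + O$
$\left(V{\left(g \right)} + C\right) J = \left(\left(4 + 0\right) + 7\right) \left(-7\right) = \left(4 + 7\right) \left(-7\right) = 11 \left(-7\right) = -77$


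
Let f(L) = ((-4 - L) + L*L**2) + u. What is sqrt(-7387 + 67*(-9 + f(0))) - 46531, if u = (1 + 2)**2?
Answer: -46531 + I*sqrt(7655) ≈ -46531.0 + 87.493*I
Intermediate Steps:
u = 9 (u = 3**2 = 9)
f(L) = 5 + L**3 - L (f(L) = ((-4 - L) + L*L**2) + 9 = ((-4 - L) + L**3) + 9 = (-4 + L**3 - L) + 9 = 5 + L**3 - L)
sqrt(-7387 + 67*(-9 + f(0))) - 46531 = sqrt(-7387 + 67*(-9 + (5 + 0**3 - 1*0))) - 46531 = sqrt(-7387 + 67*(-9 + (5 + 0 + 0))) - 46531 = sqrt(-7387 + 67*(-9 + 5)) - 46531 = sqrt(-7387 + 67*(-4)) - 46531 = sqrt(-7387 - 268) - 46531 = sqrt(-7655) - 46531 = I*sqrt(7655) - 46531 = -46531 + I*sqrt(7655)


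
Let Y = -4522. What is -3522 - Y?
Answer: 1000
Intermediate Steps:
-3522 - Y = -3522 - 1*(-4522) = -3522 + 4522 = 1000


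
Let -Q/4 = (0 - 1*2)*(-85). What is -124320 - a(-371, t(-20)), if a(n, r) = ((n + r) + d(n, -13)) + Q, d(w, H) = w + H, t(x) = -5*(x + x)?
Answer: -123085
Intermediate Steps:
t(x) = -10*x
d(w, H) = H + w
Q = -680 (Q = -4*(0 - 1*2)*(-85) = -4*(0 - 2)*(-85) = -(-8)*(-85) = -4*170 = -680)
a(n, r) = -693 + r + 2*n (a(n, r) = ((n + r) + (-13 + n)) - 680 = (-13 + r + 2*n) - 680 = -693 + r + 2*n)
-124320 - a(-371, t(-20)) = -124320 - (-693 - 10*(-20) + 2*(-371)) = -124320 - (-693 + 200 - 742) = -124320 - 1*(-1235) = -124320 + 1235 = -123085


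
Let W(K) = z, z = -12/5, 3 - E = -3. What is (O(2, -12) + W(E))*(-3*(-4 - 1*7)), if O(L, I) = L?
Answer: -66/5 ≈ -13.200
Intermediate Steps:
E = 6 (E = 3 - 1*(-3) = 3 + 3 = 6)
z = -12/5 (z = -12*1/5 = -12/5 ≈ -2.4000)
W(K) = -12/5
(O(2, -12) + W(E))*(-3*(-4 - 1*7)) = (2 - 12/5)*(-3*(-4 - 1*7)) = -(-6)*(-4 - 7)/5 = -(-6)*(-11)/5 = -2/5*33 = -66/5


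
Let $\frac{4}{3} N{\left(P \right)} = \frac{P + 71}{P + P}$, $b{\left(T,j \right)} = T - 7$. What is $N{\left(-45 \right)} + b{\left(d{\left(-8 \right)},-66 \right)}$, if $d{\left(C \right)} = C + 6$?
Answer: $- \frac{553}{60} \approx -9.2167$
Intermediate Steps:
$d{\left(C \right)} = 6 + C$
$b{\left(T,j \right)} = -7 + T$
$N{\left(P \right)} = \frac{3 \left(71 + P\right)}{8 P}$ ($N{\left(P \right)} = \frac{3 \frac{P + 71}{P + P}}{4} = \frac{3 \frac{71 + P}{2 P}}{4} = \frac{3 \left(71 + P\right)}{8 P}$)
$N{\left(-45 \right)} + b{\left(d{\left(-8 \right)},-66 \right)} = \frac{3 \left(71 - 45\right)}{8 \left(-45\right)} + \left(-7 + \left(6 - 8\right)\right) = \frac{3}{8} \left(- \frac{1}{45}\right) 26 - 9 = - \frac{13}{60} - 9 = - \frac{553}{60}$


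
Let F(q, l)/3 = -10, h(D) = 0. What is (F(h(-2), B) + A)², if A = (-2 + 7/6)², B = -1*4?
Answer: 1113025/1296 ≈ 858.82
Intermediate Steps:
B = -4
F(q, l) = -30 (F(q, l) = 3*(-10) = -30)
A = 25/36 (A = (-2 + 7*(⅙))² = (-2 + 7/6)² = (-⅚)² = 25/36 ≈ 0.69444)
(F(h(-2), B) + A)² = (-30 + 25/36)² = (-1055/36)² = 1113025/1296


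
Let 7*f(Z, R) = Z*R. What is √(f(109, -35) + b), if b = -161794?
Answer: I*√162339 ≈ 402.91*I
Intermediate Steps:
f(Z, R) = R*Z/7 (f(Z, R) = (Z*R)/7 = (R*Z)/7 = R*Z/7)
√(f(109, -35) + b) = √((⅐)*(-35)*109 - 161794) = √(-545 - 161794) = √(-162339) = I*√162339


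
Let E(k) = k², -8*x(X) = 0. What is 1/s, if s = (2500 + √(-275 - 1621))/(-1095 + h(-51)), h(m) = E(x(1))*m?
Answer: -684375/1562974 + 1095*I*√474/3125948 ≈ -0.43787 + 0.0076264*I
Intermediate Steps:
x(X) = 0 (x(X) = -⅛*0 = 0)
h(m) = 0 (h(m) = 0²*m = 0*m = 0)
s = -500/219 - 2*I*√474/1095 (s = (2500 + √(-275 - 1621))/(-1095 + 0) = (2500 + √(-1896))/(-1095) = (2500 + 2*I*√474)*(-1/1095) = -500/219 - 2*I*√474/1095 ≈ -2.2831 - 0.039765*I)
1/s = 1/(-500/219 - 2*I*√474/1095)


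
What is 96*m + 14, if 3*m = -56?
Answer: -1778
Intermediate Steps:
m = -56/3 (m = (⅓)*(-56) = -56/3 ≈ -18.667)
96*m + 14 = 96*(-56/3) + 14 = -1792 + 14 = -1778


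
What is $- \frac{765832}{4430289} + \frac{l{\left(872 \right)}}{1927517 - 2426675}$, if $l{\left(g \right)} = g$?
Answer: $- \frac{64355730244}{368569032777} \approx -0.17461$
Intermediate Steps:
$- \frac{765832}{4430289} + \frac{l{\left(872 \right)}}{1927517 - 2426675} = - \frac{765832}{4430289} + \frac{872}{1927517 - 2426675} = \left(-765832\right) \frac{1}{4430289} + \frac{872}{1927517 - 2426675} = - \frac{765832}{4430289} + \frac{872}{-499158} = - \frac{765832}{4430289} + 872 \left(- \frac{1}{499158}\right) = - \frac{765832}{4430289} - \frac{436}{249579} = - \frac{64355730244}{368569032777}$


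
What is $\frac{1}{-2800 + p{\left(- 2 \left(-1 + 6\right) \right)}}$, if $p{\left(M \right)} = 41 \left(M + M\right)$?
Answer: $- \frac{1}{3620} \approx -0.00027624$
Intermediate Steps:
$p{\left(M \right)} = 82 M$ ($p{\left(M \right)} = 41 \cdot 2 M = 82 M$)
$\frac{1}{-2800 + p{\left(- 2 \left(-1 + 6\right) \right)}} = \frac{1}{-2800 + 82 \left(- 2 \left(-1 + 6\right)\right)} = \frac{1}{-2800 + 82 \left(\left(-2\right) 5\right)} = \frac{1}{-2800 + 82 \left(-10\right)} = \frac{1}{-2800 - 820} = \frac{1}{-3620} = - \frac{1}{3620}$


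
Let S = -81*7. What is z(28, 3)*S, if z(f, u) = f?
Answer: -15876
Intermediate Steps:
S = -567
z(28, 3)*S = 28*(-567) = -15876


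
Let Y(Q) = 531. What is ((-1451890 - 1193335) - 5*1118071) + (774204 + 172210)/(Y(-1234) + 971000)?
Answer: -8001120326566/971531 ≈ -8.2356e+6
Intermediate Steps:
((-1451890 - 1193335) - 5*1118071) + (774204 + 172210)/(Y(-1234) + 971000) = ((-1451890 - 1193335) - 5*1118071) + (774204 + 172210)/(531 + 971000) = (-2645225 - 5590355) + 946414/971531 = -8235580 + 946414*(1/971531) = -8235580 + 946414/971531 = -8001120326566/971531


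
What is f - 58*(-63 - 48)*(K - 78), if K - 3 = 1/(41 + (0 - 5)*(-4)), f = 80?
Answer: -29442532/61 ≈ -4.8266e+5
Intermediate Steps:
K = 184/61 (K = 3 + 1/(41 + (0 - 5)*(-4)) = 3 + 1/(41 - 5*(-4)) = 3 + 1/(41 + 20) = 3 + 1/61 = 184/61 ≈ 3.0164)
f - 58*(-63 - 48)*(K - 78) = 80 - 58*(-63 - 48)*(184/61 - 78) = 80 - (-6438)*(-4574)/61 = 80 - 58*507714/61 = 80 - 29447412/61 = -29442532/61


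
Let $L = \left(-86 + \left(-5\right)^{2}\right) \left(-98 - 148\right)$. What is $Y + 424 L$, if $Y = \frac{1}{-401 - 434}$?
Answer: $\frac{5312724239}{835} \approx 6.3625 \cdot 10^{6}$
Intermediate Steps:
$L = 15006$ ($L = \left(-86 + 25\right) \left(-246\right) = \left(-61\right) \left(-246\right) = 15006$)
$Y = - \frac{1}{835}$ ($Y = \frac{1}{-835} = - \frac{1}{835} \approx -0.0011976$)
$Y + 424 L = - \frac{1}{835} + 424 \cdot 15006 = - \frac{1}{835} + 6362544 = \frac{5312724239}{835}$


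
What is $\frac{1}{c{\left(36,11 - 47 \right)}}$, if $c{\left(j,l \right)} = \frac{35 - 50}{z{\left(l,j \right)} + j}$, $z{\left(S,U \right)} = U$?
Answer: $- \frac{24}{5} \approx -4.8$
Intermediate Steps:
$c{\left(j,l \right)} = - \frac{15}{2 j}$ ($c{\left(j,l \right)} = \frac{35 - 50}{j + j} = - \frac{15}{2 j}$)
$\frac{1}{c{\left(36,11 - 47 \right)}} = \frac{1}{\left(- \frac{15}{2}\right) \frac{1}{36}} = \frac{1}{- \frac{5}{24}} = - \frac{24}{5}$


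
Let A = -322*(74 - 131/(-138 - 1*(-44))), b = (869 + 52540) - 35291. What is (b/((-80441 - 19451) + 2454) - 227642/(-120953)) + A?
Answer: -6723152699615012/276957332729 ≈ -24275.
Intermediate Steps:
b = 18118 (b = 53409 - 35291 = 18118)
A = -1141007/47 (A = -322*(74 - 131/(-138 + 44)) = -322*(74 - 131/(-94)) = -322*(74 - 131*(-1/94)) = -322*(74 + 131/94) = -322*7087/94 = -1141007/47 ≈ -24277.)
(b/((-80441 - 19451) + 2454) - 227642/(-120953)) + A = (18118/((-80441 - 19451) + 2454) - 227642/(-120953)) - 1141007/47 = (18118/(-99892 + 2454) - 227642*(-1/120953)) - 1141007/47 = (18118/(-97438) + 227642/120953) - 1141007/47 = (18118*(-1/97438) + 227642/120953) - 1141007/47 = (-9059/48719 + 227642/120953) - 1141007/47 = 9994777371/5892709207 - 1141007/47 = -6723152699615012/276957332729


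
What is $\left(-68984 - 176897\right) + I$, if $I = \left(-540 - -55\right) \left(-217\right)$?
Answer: $-140636$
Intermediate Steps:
$I = 105245$ ($I = \left(-540 + 55\right) \left(-217\right) = \left(-485\right) \left(-217\right) = 105245$)
$\left(-68984 - 176897\right) + I = \left(-68984 - 176897\right) + 105245 = -245881 + 105245 = -140636$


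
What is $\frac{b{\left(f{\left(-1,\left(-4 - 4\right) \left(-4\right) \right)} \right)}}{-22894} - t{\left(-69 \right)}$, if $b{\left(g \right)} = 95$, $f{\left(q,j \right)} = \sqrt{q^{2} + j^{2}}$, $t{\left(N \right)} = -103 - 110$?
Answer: $\frac{4876327}{22894} \approx 213.0$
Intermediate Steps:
$t{\left(N \right)} = -213$ ($t{\left(N \right)} = -103 - 110 = -213$)
$f{\left(q,j \right)} = \sqrt{j^{2} + q^{2}}$
$\frac{b{\left(f{\left(-1,\left(-4 - 4\right) \left(-4\right) \right)} \right)}}{-22894} - t{\left(-69 \right)} = \frac{95}{-22894} - -213 = 95 \left(- \frac{1}{22894}\right) + 213 = - \frac{95}{22894} + 213 = \frac{4876327}{22894}$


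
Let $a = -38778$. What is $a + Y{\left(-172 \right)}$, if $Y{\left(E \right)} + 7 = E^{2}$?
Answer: $-9201$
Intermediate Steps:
$Y{\left(E \right)} = -7 + E^{2}$
$a + Y{\left(-172 \right)} = -38778 - \left(7 - \left(-172\right)^{2}\right) = -38778 + \left(-7 + 29584\right) = -38778 + 29577 = -9201$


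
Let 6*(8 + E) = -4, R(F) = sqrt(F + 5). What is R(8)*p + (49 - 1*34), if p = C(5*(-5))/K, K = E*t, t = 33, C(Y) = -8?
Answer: 15 + 4*sqrt(13)/143 ≈ 15.101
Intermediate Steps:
R(F) = sqrt(5 + F)
E = -26/3 (E = -8 + (1/6)*(-4) = -8 - 2/3 = -26/3 ≈ -8.6667)
K = -286 (K = -26/3*33 = -286)
p = 4/143 (p = -8/(-286) = -8*(-1/286) = 4/143 ≈ 0.027972)
R(8)*p + (49 - 1*34) = sqrt(5 + 8)*(4/143) + (49 - 1*34) = sqrt(13)*(4/143) + (49 - 34) = 4*sqrt(13)/143 + 15 = 15 + 4*sqrt(13)/143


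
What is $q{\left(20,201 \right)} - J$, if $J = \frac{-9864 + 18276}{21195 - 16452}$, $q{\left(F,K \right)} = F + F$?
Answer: $\frac{60436}{1581} \approx 38.226$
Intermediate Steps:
$q{\left(F,K \right)} = 2 F$
$J = \frac{2804}{1581}$ ($J = \frac{8412}{4743} = 8412 \cdot \frac{1}{4743} = \frac{2804}{1581} \approx 1.7736$)
$q{\left(20,201 \right)} - J = 2 \cdot 20 - \frac{2804}{1581} = 40 - \frac{2804}{1581} = \frac{60436}{1581}$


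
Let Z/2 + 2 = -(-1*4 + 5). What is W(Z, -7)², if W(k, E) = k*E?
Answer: 1764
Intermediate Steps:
Z = -6 (Z = -4 + 2*(-(-1*4 + 5)) = -4 + 2*(-(-4 + 5)) = -4 + 2*(-1*1) = -4 + 2*(-1) = -4 - 2 = -6)
W(k, E) = E*k
W(Z, -7)² = (-7*(-6))² = 42² = 1764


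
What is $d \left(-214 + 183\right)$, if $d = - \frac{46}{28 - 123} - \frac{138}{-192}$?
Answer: $- \frac{113367}{3040} \approx -37.292$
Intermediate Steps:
$d = \frac{3657}{3040}$ ($d = - \frac{46}{28 - 123} - - \frac{23}{32} = - \frac{46}{-95} + \frac{23}{32} = \left(-46\right) \left(- \frac{1}{95}\right) + \frac{23}{32} = \frac{46}{95} + \frac{23}{32} = \frac{3657}{3040} \approx 1.203$)
$d \left(-214 + 183\right) = \frac{3657 \left(-214 + 183\right)}{3040} = \frac{3657}{3040} \left(-31\right) = - \frac{113367}{3040}$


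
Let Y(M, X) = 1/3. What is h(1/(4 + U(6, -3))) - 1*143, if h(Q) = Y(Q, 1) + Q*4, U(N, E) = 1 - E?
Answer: -853/6 ≈ -142.17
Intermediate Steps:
Y(M, X) = ⅓
h(Q) = ⅓ + 4*Q (h(Q) = ⅓ + Q*4 = ⅓ + 4*Q)
h(1/(4 + U(6, -3))) - 1*143 = (⅓ + 4/(4 + (1 - 1*(-3)))) - 1*143 = (⅓ + 4/(4 + (1 + 3))) - 143 = (⅓ + 4/(4 + 4)) - 143 = (⅓ + 4/8) - 143 = (⅓ + 4*(⅛)) - 143 = (⅓ + ½) - 143 = ⅚ - 143 = -853/6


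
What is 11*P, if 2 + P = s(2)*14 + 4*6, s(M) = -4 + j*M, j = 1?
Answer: -66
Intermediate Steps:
s(M) = -4 + M (s(M) = -4 + 1*M = -4 + M)
P = -6 (P = -2 + ((-4 + 2)*14 + 4*6) = -2 + (-2*14 + 24) = -2 + (-28 + 24) = -2 - 4 = -6)
11*P = 11*(-6) = -66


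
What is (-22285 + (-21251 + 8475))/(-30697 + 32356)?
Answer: -11687/553 ≈ -21.134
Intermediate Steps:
(-22285 + (-21251 + 8475))/(-30697 + 32356) = (-22285 - 12776)/1659 = -35061*1/1659 = -11687/553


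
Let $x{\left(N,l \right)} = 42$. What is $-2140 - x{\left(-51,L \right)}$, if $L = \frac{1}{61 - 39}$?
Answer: $-2182$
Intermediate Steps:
$L = \frac{1}{22} \approx 0.045455$
$-2140 - x{\left(-51,L \right)} = -2140 - 42 = -2182$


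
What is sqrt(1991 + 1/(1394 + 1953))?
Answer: sqrt(22303999666)/3347 ≈ 44.621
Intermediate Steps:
sqrt(1991 + 1/(1394 + 1953)) = sqrt(1991 + 1/3347) = sqrt(6663878/3347) = sqrt(22303999666)/3347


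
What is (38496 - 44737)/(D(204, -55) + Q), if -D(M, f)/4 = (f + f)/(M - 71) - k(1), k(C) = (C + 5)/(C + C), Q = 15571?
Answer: -830053/2072979 ≈ -0.40042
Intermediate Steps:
k(C) = (5 + C)/(2*C) (k(C) = (5 + C)/((2*C)) = (5 + C)*(1/(2*C)) = (5 + C)/(2*C))
D(M, f) = 12 - 8*f/(-71 + M) (D(M, f) = -4*((f + f)/(M - 71) - (5 + 1)/(2*1)) = -4*((2*f)/(-71 + M) - 6/2) = -4*(2*f/(-71 + M) - 1*3) = -4*(2*f/(-71 + M) - 3) = -4*(-3 + 2*f/(-71 + M)) = 12 - 8*f/(-71 + M))
(38496 - 44737)/(D(204, -55) + Q) = (38496 - 44737)/(4*(-213 - 2*(-55) + 3*204)/(-71 + 204) + 15571) = -6241/(4*(-213 + 110 + 612)/133 + 15571) = -6241/(4*(1/133)*509 + 15571) = -6241/(2036/133 + 15571) = -6241/2072979/133 = -6241*133/2072979 = -830053/2072979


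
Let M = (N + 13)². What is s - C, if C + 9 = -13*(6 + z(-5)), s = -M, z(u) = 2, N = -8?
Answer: 88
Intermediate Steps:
M = 25 (M = (-8 + 13)² = 5² = 25)
s = -25 (s = -1*25 = -25)
C = -113 (C = -9 - 13*(6 + 2) = -9 - 13*8 = -9 - 104 = -113)
s - C = -25 - 1*(-113) = -25 + 113 = 88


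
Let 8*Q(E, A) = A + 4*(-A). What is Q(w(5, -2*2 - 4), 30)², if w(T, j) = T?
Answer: 2025/16 ≈ 126.56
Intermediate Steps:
Q(E, A) = -3*A/8 (Q(E, A) = (A + 4*(-A))/8 = (A - 4*A)/8 = (-3*A)/8 = -3*A/8)
Q(w(5, -2*2 - 4), 30)² = (-3/8*30)² = (-45/4)² = 2025/16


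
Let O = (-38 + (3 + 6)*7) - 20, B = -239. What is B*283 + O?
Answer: -67632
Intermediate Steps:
O = 5 (O = (-38 + 9*7) - 20 = (-38 + 63) - 20 = 25 - 20 = 5)
B*283 + O = -239*283 + 5 = -67637 + 5 = -67632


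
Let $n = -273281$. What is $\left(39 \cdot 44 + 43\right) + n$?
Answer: $-271522$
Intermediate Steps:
$\left(39 \cdot 44 + 43\right) + n = \left(39 \cdot 44 + 43\right) - 273281 = \left(1716 + 43\right) - 273281 = 1759 - 273281 = -271522$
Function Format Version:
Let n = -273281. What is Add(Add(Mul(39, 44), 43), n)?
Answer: -271522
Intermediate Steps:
Add(Add(Mul(39, 44), 43), n) = Add(Add(Mul(39, 44), 43), -273281) = Add(Add(1716, 43), -273281) = Add(1759, -273281) = -271522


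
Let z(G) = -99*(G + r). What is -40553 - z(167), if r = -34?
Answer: -27386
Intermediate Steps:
z(G) = 3366 - 99*G (z(G) = -99*(G - 34) = -99*(-34 + G) = 3366 - 99*G)
-40553 - z(167) = -40553 - (3366 - 99*167) = -40553 - (3366 - 16533) = -40553 - 1*(-13167) = -40553 + 13167 = -27386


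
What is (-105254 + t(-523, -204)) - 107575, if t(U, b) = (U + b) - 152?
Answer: -213708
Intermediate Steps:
t(U, b) = -152 + U + b
(-105254 + t(-523, -204)) - 107575 = (-105254 + (-152 - 523 - 204)) - 107575 = (-105254 - 879) - 107575 = -106133 - 107575 = -213708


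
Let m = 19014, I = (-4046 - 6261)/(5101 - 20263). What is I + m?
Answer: 288300575/15162 ≈ 19015.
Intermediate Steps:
I = 10307/15162 (I = -10307/(-15162) = -10307*(-1/15162) = 10307/15162 ≈ 0.67979)
I + m = 10307/15162 + 19014 = 288300575/15162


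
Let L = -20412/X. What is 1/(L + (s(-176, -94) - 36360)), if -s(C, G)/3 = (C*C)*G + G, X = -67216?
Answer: 16804/146180588919 ≈ 1.1495e-7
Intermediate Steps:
s(C, G) = -3*G - 3*G*C² (s(C, G) = -3*((C*C)*G + G) = -3*(C²*G + G) = -3*(G*C² + G) = -3*(G + G*C²) = -3*G - 3*G*C²)
L = 5103/16804 (L = -20412/(-67216) = -20412*(-1/67216) = 5103/16804 ≈ 0.30368)
1/(L + (s(-176, -94) - 36360)) = 1/(5103/16804 + (-3*(-94)*(1 + (-176)²) - 36360)) = 1/(5103/16804 + (-3*(-94)*(1 + 30976) - 36360)) = 1/(5103/16804 + (-3*(-94)*30977 - 36360)) = 1/(5103/16804 + (8735514 - 36360)) = 1/(5103/16804 + 8699154) = 1/(146180588919/16804) = 16804/146180588919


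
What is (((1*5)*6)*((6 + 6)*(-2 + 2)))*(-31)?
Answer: 0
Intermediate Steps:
(((1*5)*6)*((6 + 6)*(-2 + 2)))*(-31) = ((5*6)*(12*0))*(-31) = (30*0)*(-31) = 0*(-31) = 0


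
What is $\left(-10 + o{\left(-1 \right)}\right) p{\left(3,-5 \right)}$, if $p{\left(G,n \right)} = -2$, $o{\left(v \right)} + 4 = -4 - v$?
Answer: $34$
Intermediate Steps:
$o{\left(v \right)} = -8 - v$ ($o{\left(v \right)} = -4 - \left(4 + v\right) = -8 - v$)
$\left(-10 + o{\left(-1 \right)}\right) p{\left(3,-5 \right)} = \left(-10 - 7\right) \left(-2\right) = \left(-17\right) \left(-2\right) = 34$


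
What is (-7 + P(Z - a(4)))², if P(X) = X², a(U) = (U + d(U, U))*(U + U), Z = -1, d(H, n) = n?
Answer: 17791524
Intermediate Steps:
a(U) = 4*U² (a(U) = (U + U)*(U + U) = (2*U)*(2*U) = 4*U²)
(-7 + P(Z - a(4)))² = (-7 + (-1 - 4*4²)²)² = (-7 + (-1 - 4*16)²)² = (-7 + (-1 - 1*64)²)² = (-7 + (-1 - 64)²)² = (-7 + (-65)²)² = (-7 + 4225)² = 4218² = 17791524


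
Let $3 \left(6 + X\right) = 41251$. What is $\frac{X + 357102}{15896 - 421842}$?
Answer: $- \frac{1112539}{1217838} \approx -0.91354$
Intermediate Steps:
$X = \frac{41233}{3}$ ($X = -6 + \frac{1}{3} \cdot 41251 = -6 + \frac{41251}{3} = \frac{41233}{3} \approx 13744.0$)
$\frac{X + 357102}{15896 - 421842} = \frac{\frac{41233}{3} + 357102}{15896 - 421842} = \frac{1112539}{3 \left(-405946\right)} = \frac{1112539}{3} \left(- \frac{1}{405946}\right) = - \frac{1112539}{1217838}$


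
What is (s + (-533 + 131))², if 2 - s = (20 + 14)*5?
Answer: 324900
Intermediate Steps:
s = -168 (s = 2 - (20 + 14)*5 = 2 - 34*5 = 2 - 1*170 = 2 - 170 = -168)
(s + (-533 + 131))² = (-168 + (-533 + 131))² = (-168 - 402)² = (-570)² = 324900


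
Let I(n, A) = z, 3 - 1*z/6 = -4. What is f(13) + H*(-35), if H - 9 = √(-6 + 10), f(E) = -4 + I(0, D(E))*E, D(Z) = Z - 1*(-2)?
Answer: 157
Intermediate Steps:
z = 42 (z = 18 - 6*(-4) = 18 + 24 = 42)
D(Z) = 2 + Z (D(Z) = Z + 2 = 2 + Z)
I(n, A) = 42
f(E) = -4 + 42*E
H = 11 (H = 9 + √(-6 + 10) = 9 + √4 = 9 + 2 = 11)
f(13) + H*(-35) = (-4 + 42*13) + 11*(-35) = (-4 + 546) - 385 = 542 - 385 = 157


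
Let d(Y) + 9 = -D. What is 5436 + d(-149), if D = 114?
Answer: 5313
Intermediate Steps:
d(Y) = -123 (d(Y) = -9 - 1*114 = -9 - 114 = -123)
5436 + d(-149) = 5436 - 123 = 5313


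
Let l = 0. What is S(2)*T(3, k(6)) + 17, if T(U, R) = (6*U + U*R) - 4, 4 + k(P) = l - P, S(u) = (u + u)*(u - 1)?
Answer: -47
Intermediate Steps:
S(u) = 2*u*(-1 + u) (S(u) = (2*u)*(-1 + u) = 2*u*(-1 + u))
k(P) = -4 - P (k(P) = -4 + (0 - P) = -4 - P)
T(U, R) = -4 + 6*U + R*U (T(U, R) = (6*U + R*U) - 4 = -4 + 6*U + R*U)
S(2)*T(3, k(6)) + 17 = (2*2*(-1 + 2))*(-4 + 6*3 + (-4 - 1*6)*3) + 17 = (2*2*1)*(-4 + 18 + (-4 - 6)*3) + 17 = 4*(-4 + 18 - 10*3) + 17 = 4*(-4 + 18 - 30) + 17 = 4*(-16) + 17 = -64 + 17 = -47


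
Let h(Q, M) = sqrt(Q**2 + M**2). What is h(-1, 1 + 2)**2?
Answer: 10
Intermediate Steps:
h(Q, M) = sqrt(M**2 + Q**2)
h(-1, 1 + 2)**2 = (sqrt((1 + 2)**2 + (-1)**2))**2 = (sqrt(3**2 + 1))**2 = (sqrt(9 + 1))**2 = (sqrt(10))**2 = 10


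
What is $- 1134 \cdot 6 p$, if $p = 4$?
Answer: $-27216$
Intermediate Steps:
$- 1134 \cdot 6 p = - 1134 \cdot 6 \cdot 4 = \left(-1134\right) 24 = -27216$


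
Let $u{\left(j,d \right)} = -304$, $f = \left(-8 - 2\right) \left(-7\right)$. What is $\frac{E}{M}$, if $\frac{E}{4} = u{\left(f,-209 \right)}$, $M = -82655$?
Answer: $\frac{1216}{82655} \approx 0.014712$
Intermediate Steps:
$f = 70$ ($f = \left(-10\right) \left(-7\right) = 70$)
$E = -1216$ ($E = 4 \left(-304\right) = -1216$)
$\frac{E}{M} = - \frac{1216}{-82655} = \left(-1216\right) \left(- \frac{1}{82655}\right) = \frac{1216}{82655}$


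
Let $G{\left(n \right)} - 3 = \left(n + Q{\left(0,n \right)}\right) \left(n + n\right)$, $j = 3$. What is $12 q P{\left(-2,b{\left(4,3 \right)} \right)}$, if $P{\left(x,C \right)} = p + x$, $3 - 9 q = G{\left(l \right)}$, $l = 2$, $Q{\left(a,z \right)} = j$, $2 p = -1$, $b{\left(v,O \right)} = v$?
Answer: $\frac{200}{3} \approx 66.667$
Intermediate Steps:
$p = - \frac{1}{2}$ ($p = \frac{1}{2} \left(-1\right) = - \frac{1}{2} \approx -0.5$)
$Q{\left(a,z \right)} = 3$
$G{\left(n \right)} = 3 + 2 n \left(3 + n\right)$ ($G{\left(n \right)} = 3 + \left(n + 3\right) \left(n + n\right) = 3 + \left(3 + n\right) 2 n = 3 + 2 n \left(3 + n\right)$)
$q = - \frac{20}{9}$ ($q = \frac{1}{3} - \frac{3 + 2 \cdot 2^{2} + 6 \cdot 2}{9} = \frac{1}{3} - \frac{3 + 2 \cdot 4 + 12}{9} = \frac{1}{3} - \frac{3 + 8 + 12}{9} = \frac{1}{3} - \frac{23}{9} = - \frac{20}{9} \approx -2.2222$)
$P{\left(x,C \right)} = - \frac{1}{2} + x$
$12 q P{\left(-2,b{\left(4,3 \right)} \right)} = 12 \left(- \frac{20}{9}\right) \left(- \frac{1}{2} - 2\right) = \left(- \frac{80}{3}\right) \left(- \frac{5}{2}\right) = \frac{200}{3}$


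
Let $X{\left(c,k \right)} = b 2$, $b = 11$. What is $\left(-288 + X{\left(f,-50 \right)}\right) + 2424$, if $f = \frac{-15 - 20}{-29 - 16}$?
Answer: $2158$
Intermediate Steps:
$f = \frac{7}{9}$ ($f = - \frac{35}{-45} = \left(-35\right) \left(- \frac{1}{45}\right) = \frac{7}{9} \approx 0.77778$)
$X{\left(c,k \right)} = 22$ ($X{\left(c,k \right)} = 11 \cdot 2 = 22$)
$\left(-288 + X{\left(f,-50 \right)}\right) + 2424 = \left(-288 + 22\right) + 2424 = -266 + 2424 = 2158$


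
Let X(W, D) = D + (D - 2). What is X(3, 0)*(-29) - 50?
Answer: 8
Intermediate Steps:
X(W, D) = -2 + 2*D (X(W, D) = D + (-2 + D) = -2 + 2*D)
X(3, 0)*(-29) - 50 = (-2 + 2*0)*(-29) - 50 = (-2 + 0)*(-29) - 50 = -2*(-29) - 50 = 58 - 50 = 8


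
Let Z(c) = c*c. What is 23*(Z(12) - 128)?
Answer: 368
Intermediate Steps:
Z(c) = c²
23*(Z(12) - 128) = 23*(12² - 128) = 23*(144 - 128) = 23*16 = 368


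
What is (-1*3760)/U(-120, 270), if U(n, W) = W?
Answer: -376/27 ≈ -13.926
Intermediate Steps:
(-1*3760)/U(-120, 270) = -1*3760/270 = -3760*1/270 = -376/27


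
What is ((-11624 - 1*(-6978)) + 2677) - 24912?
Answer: -26881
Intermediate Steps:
((-11624 - 1*(-6978)) + 2677) - 24912 = ((-11624 + 6978) + 2677) - 24912 = (-4646 + 2677) - 24912 = -1969 - 24912 = -26881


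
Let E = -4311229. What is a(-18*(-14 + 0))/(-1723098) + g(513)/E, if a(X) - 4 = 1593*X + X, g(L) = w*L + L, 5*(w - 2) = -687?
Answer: -310189118662/1428590397585 ≈ -0.21713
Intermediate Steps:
w = -677/5 (w = 2 + (⅕)*(-687) = 2 - 687/5 = -677/5 ≈ -135.40)
g(L) = -672*L/5 (g(L) = -677*L/5 + L = -672*L/5)
a(X) = 4 + 1594*X (a(X) = 4 + (1593*X + X) = 4 + 1594*X)
a(-18*(-14 + 0))/(-1723098) + g(513)/E = (4 + 1594*(-18*(-14 + 0)))/(-1723098) - 672/5*513/(-4311229) = (4 + 1594*(-18*(-14)))*(-1/1723098) - 344736/5*(-1/4311229) = (4 + 1594*252)*(-1/1723098) + 344736/21556145 = (4 + 401688)*(-1/1723098) + 344736/21556145 = 401692*(-1/1723098) + 344736/21556145 = -200846/861549 + 344736/21556145 = -310189118662/1428590397585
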